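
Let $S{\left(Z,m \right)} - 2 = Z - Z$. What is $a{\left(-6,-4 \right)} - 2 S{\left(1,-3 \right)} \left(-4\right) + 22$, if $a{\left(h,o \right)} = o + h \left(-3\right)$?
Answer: $246$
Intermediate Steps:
$S{\left(Z,m \right)} = 2$ ($S{\left(Z,m \right)} = 2 + \left(Z - Z\right) = 2 + 0 = 2$)
$a{\left(h,o \right)} = o - 3 h$
$a{\left(-6,-4 \right)} - 2 S{\left(1,-3 \right)} \left(-4\right) + 22 = \left(-4 - -18\right) \left(-2\right) 2 \left(-4\right) + 22 = \left(-4 + 18\right) \left(\left(-4\right) \left(-4\right)\right) + 22 = 14 \cdot 16 + 22 = 224 + 22 = 246$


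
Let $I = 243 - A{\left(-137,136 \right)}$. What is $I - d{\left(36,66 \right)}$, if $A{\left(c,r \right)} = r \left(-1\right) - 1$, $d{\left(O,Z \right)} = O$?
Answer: $344$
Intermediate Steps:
$A{\left(c,r \right)} = -1 - r$ ($A{\left(c,r \right)} = - r - 1 = -1 - r$)
$I = 380$ ($I = 243 - \left(-1 - 136\right) = 243 - -137 = 243 + 137 = 380$)
$I - d{\left(36,66 \right)} = 380 - 36 = 344$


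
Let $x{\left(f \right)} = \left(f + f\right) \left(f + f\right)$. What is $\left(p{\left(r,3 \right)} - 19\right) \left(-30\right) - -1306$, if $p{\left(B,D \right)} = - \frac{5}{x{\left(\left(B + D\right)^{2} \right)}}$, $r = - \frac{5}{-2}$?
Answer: $\frac{27467116}{14641} \approx 1876.0$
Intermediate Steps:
$x{\left(f \right)} = 4 f^{2}$ ($x{\left(f \right)} = 2 f 2 f = 4 f^{2}$)
$r = \frac{5}{2}$ ($r = - \frac{5 \left(-1\right)}{2} = \left(-1\right) \left(- \frac{5}{2}\right) = \frac{5}{2} \approx 2.5$)
$p{\left(B,D \right)} = - \frac{5}{4 \left(B + D\right)^{4}}$ ($p{\left(B,D \right)} = - \frac{5}{4 \left(\left(B + D\right)^{2}\right)^{2}} = - \frac{5}{4 \left(B + D\right)^{4}}$)
$\left(p{\left(r,3 \right)} - 19\right) \left(-30\right) - -1306 = \left(- \frac{5}{4 \left(\frac{5}{2} + 3\right)^{4}} - 19\right) \left(-30\right) - -1306 = \left(- \frac{5}{4 \cdot \frac{14641}{16}} - 19\right) \left(-30\right) + 1306 = \left(\left(- \frac{5}{4}\right) \frac{16}{14641} - 19\right) \left(-30\right) + 1306 = \left(- \frac{20}{14641} - 19\right) \left(-30\right) + 1306 = \left(- \frac{278199}{14641}\right) \left(-30\right) + 1306 = \frac{8345970}{14641} + 1306 = \frac{27467116}{14641}$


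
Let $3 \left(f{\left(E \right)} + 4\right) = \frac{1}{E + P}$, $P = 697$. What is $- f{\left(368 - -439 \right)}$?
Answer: $\frac{18047}{4512} \approx 3.9998$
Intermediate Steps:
$f{\left(E \right)} = -4 + \frac{1}{3 \left(697 + E\right)}$ ($f{\left(E \right)} = -4 + \frac{1}{3 \left(E + 697\right)} = -4 + \frac{1}{3 \left(697 + E\right)}$)
$- f{\left(368 - -439 \right)} = - \frac{-8363 - 12 \left(368 - -439\right)}{3 \left(697 + \left(368 - -439\right)\right)} = - \frac{-8363 - 12 \left(368 + 439\right)}{3 \left(697 + \left(368 + 439\right)\right)} = - \frac{-8363 - 9684}{3 \left(697 + 807\right)} = - \frac{-8363 - 9684}{3 \cdot 1504} = - \frac{-18047}{3 \cdot 1504} = \left(-1\right) \left(- \frac{18047}{4512}\right) = \frac{18047}{4512}$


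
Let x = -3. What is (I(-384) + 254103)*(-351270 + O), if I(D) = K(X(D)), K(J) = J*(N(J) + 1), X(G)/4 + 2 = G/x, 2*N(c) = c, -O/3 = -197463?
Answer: 92014627185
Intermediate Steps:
O = 592389 (O = -3*(-197463) = 592389)
N(c) = c/2
X(G) = -8 - 4*G/3 (X(G) = -8 + 4*(G/(-3)) = -8 + 4*(G*(-⅓)) = -8 + 4*(-G/3) = -8 - 4*G/3)
K(J) = J*(1 + J/2) (K(J) = J*(J/2 + 1) = J*(1 + J/2))
I(D) = (-8 - 4*D/3)*(-6 - 4*D/3)/2 (I(D) = (-8 - 4*D/3)*(2 + (-8 - 4*D/3))/2 = (-8 - 4*D/3)*(-6 - 4*D/3)/2)
(I(-384) + 254103)*(-351270 + O) = ((24 + (8/9)*(-384)² + (28/3)*(-384)) + 254103)*(-351270 + 592389) = ((24 + (8/9)*147456 - 3584) + 254103)*241119 = ((24 + 131072 - 3584) + 254103)*241119 = (127512 + 254103)*241119 = 381615*241119 = 92014627185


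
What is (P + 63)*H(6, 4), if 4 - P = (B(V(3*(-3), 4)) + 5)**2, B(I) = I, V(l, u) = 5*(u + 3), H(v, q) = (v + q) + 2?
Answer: -18396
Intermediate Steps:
H(v, q) = 2 + q + v (H(v, q) = (q + v) + 2 = 2 + q + v)
V(l, u) = 15 + 5*u (V(l, u) = 5*(3 + u) = 15 + 5*u)
P = -1596 (P = 4 - ((15 + 5*4) + 5)**2 = 4 - ((15 + 20) + 5)**2 = 4 - (35 + 5)**2 = 4 - 1*40**2 = 4 - 1*1600 = 4 - 1600 = -1596)
(P + 63)*H(6, 4) = (-1596 + 63)*(2 + 4 + 6) = -1533*12 = -18396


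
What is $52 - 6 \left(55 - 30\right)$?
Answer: $-98$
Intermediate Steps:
$52 - 6 \left(55 - 30\right) = 52 - 150 = -98$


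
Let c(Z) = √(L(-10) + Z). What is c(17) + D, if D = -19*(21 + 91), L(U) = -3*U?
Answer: -2128 + √47 ≈ -2121.1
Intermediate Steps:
c(Z) = √(30 + Z) (c(Z) = √(-3*(-10) + Z) = √(30 + Z))
D = -2128 (D = -19*112 = -2128)
c(17) + D = √(30 + 17) - 2128 = √47 - 2128 = -2128 + √47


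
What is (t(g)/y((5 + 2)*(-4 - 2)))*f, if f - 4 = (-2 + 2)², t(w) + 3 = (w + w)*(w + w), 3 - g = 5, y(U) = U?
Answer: -26/21 ≈ -1.2381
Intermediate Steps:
g = -2 (g = 3 - 1*5 = 3 - 5 = -2)
t(w) = -3 + 4*w² (t(w) = -3 + (w + w)*(w + w) = -3 + (2*w)*(2*w) = -3 + 4*w²)
f = 4 (f = 4 + (-2 + 2)² = 4 + 0² = 4 + 0 = 4)
(t(g)/y((5 + 2)*(-4 - 2)))*f = ((-3 + 4*(-2)²)/(((5 + 2)*(-4 - 2))))*4 = ((-3 + 4*4)/((7*(-6))))*4 = ((-3 + 16)/(-42))*4 = (13*(-1/42))*4 = -13/42*4 = -26/21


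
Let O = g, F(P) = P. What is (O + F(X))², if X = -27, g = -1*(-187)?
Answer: 25600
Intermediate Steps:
g = 187
O = 187
(O + F(X))² = (187 - 27)² = 160² = 25600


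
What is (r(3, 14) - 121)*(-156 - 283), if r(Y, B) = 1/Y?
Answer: 158918/3 ≈ 52973.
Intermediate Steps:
(r(3, 14) - 121)*(-156 - 283) = (1/3 - 121)*(-156 - 283) = (⅓ - 121)*(-439) = -362/3*(-439) = 158918/3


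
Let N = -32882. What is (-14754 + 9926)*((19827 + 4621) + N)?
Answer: 40719352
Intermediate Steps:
(-14754 + 9926)*((19827 + 4621) + N) = (-14754 + 9926)*((19827 + 4621) - 32882) = -4828*(24448 - 32882) = -4828*(-8434) = 40719352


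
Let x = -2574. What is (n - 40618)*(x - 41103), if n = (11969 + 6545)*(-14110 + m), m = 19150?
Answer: -4073751256734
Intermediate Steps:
n = 93310560 (n = (11969 + 6545)*(-14110 + 19150) = 18514*5040 = 93310560)
(n - 40618)*(x - 41103) = (93310560 - 40618)*(-2574 - 41103) = 93269942*(-43677) = -4073751256734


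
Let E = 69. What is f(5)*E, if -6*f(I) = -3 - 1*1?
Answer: 46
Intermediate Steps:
f(I) = ⅔ (f(I) = -(-3 - 1*1)/6 = -(-3 - 1)/6 = -⅙*(-4) = ⅔)
f(5)*E = (⅔)*69 = 46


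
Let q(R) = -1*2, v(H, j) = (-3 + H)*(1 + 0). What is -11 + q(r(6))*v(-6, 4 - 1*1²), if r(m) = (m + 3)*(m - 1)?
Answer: 7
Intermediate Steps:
r(m) = (-1 + m)*(3 + m) (r(m) = (3 + m)*(-1 + m) = (-1 + m)*(3 + m))
v(H, j) = -3 + H (v(H, j) = (-3 + H)*1 = -3 + H)
q(R) = -2
-11 + q(r(6))*v(-6, 4 - 1*1²) = -11 - 2*(-3 - 6) = -11 - 2*(-9) = -11 + 18 = 7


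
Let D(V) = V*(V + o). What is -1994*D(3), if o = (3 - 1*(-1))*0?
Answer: -17946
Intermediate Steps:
o = 0 (o = (3 + 1)*0 = 4*0 = 0)
D(V) = V² (D(V) = V*(V + 0) = V*V = V²)
-1994*D(3) = -1994*3² = -1994*9 = -17946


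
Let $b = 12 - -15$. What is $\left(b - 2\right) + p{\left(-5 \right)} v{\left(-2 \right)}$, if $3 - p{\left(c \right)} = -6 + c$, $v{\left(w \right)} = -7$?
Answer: $-73$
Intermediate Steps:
$b = 27$ ($b = 12 + 15 = 27$)
$p{\left(c \right)} = 9 - c$ ($p{\left(c \right)} = 3 - \left(-6 + c\right) = 9 - c$)
$\left(b - 2\right) + p{\left(-5 \right)} v{\left(-2 \right)} = \left(27 - 2\right) + \left(9 - -5\right) \left(-7\right) = 25 + \left(9 + 5\right) \left(-7\right) = 25 + 14 \left(-7\right) = 25 - 98 = -73$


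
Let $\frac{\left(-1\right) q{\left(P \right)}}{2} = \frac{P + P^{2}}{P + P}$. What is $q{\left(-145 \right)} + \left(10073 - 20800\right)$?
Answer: $-10583$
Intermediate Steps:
$q{\left(P \right)} = - \frac{P + P^{2}}{P}$ ($q{\left(P \right)} = - 2 \frac{P + P^{2}}{P + P} = - 2 \frac{P + P^{2}}{2 P} = - \frac{P + P^{2}}{P}$)
$q{\left(-145 \right)} + \left(10073 - 20800\right) = \left(-1 - -145\right) + \left(10073 - 20800\right) = \left(-1 + 145\right) + \left(10073 - 20800\right) = 144 - 10727 = -10583$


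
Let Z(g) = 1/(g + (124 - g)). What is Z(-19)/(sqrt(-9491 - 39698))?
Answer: -I*sqrt(49189)/6099436 ≈ -3.6362e-5*I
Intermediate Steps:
Z(g) = 1/124
Z(-19)/(sqrt(-9491 - 39698)) = 1/(124*(sqrt(-9491 - 39698))) = 1/(124*(sqrt(-49189))) = 1/(124*((I*sqrt(49189)))) = (-I*sqrt(49189)/49189)/124 = -I*sqrt(49189)/6099436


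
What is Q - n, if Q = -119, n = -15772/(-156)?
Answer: -8584/39 ≈ -220.10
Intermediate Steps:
n = 3943/39 (n = -15772*(-1/156) = 3943/39 ≈ 101.10)
Q - n = -119 - 1*3943/39 = -119 - 3943/39 = -8584/39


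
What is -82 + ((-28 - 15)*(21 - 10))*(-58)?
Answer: 27352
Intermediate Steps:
-82 + ((-28 - 15)*(21 - 10))*(-58) = -82 - 43*11*(-58) = -82 - 473*(-58) = -82 + 27434 = 27352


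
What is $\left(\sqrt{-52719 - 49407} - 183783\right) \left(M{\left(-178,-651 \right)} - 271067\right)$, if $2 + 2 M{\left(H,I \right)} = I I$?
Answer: $\frac{21747961305}{2} - \frac{118335 i \sqrt{102126}}{2} \approx 1.0874 \cdot 10^{10} - 1.8908 \cdot 10^{7} i$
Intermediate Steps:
$M{\left(H,I \right)} = -1 + \frac{I^{2}}{2}$ ($M{\left(H,I \right)} = -1 + \frac{I I}{2} = -1 + \frac{I^{2}}{2}$)
$\left(\sqrt{-52719 - 49407} - 183783\right) \left(M{\left(-178,-651 \right)} - 271067\right) = \left(\sqrt{-52719 - 49407} - 183783\right) \left(\left(-1 + \frac{\left(-651\right)^{2}}{2}\right) - 271067\right) = \left(\sqrt{-102126} - 183783\right) \left(\left(-1 + \frac{1}{2} \cdot 423801\right) - 271067\right) = \left(i \sqrt{102126} - 183783\right) \left(\left(-1 + \frac{423801}{2}\right) - 271067\right) = \left(-183783 + i \sqrt{102126}\right) \left(\frac{423799}{2} - 271067\right) = \left(-183783 + i \sqrt{102126}\right) \left(- \frac{118335}{2}\right) = \frac{21747961305}{2} - \frac{118335 i \sqrt{102126}}{2}$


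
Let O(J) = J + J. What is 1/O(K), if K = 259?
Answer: 1/518 ≈ 0.0019305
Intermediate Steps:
O(J) = 2*J
1/O(K) = 1/(2*259) = 1/518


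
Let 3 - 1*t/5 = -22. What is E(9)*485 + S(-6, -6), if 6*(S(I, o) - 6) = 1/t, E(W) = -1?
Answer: -359249/750 ≈ -479.00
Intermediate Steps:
t = 125 (t = 15 - 5*(-22) = 15 + 110 = 125)
S(I, o) = 4501/750 (S(I, o) = 6 + (⅙)/125 = 6 + (⅙)*(1/125) = 6 + 1/750 = 4501/750)
E(9)*485 + S(-6, -6) = -1*485 + 4501/750 = -485 + 4501/750 = -359249/750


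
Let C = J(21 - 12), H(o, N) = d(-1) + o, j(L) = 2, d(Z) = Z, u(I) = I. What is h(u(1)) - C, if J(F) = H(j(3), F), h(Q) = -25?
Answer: -26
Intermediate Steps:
H(o, N) = -1 + o
J(F) = 1 (J(F) = -1 + 2 = 1)
C = 1
h(u(1)) - C = -25 - 1*1 = -25 - 1 = -26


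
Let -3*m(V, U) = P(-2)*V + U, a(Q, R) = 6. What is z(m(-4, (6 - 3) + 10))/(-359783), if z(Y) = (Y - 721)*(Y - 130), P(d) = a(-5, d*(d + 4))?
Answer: -815608/3238047 ≈ -0.25188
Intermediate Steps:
P(d) = 6
m(V, U) = -2*V - U/3 (m(V, U) = -(6*V + U)/3 = -(U + 6*V)/3 = -2*V - U/3)
z(Y) = (-721 + Y)*(-130 + Y)
z(m(-4, (6 - 3) + 10))/(-359783) = (93730 + (-2*(-4) - ((6 - 3) + 10)/3)² - 851*(-2*(-4) - ((6 - 3) + 10)/3))/(-359783) = (93730 + (8 - (3 + 10)/3)² - 851*(8 - (3 + 10)/3))*(-1/359783) = (93730 + (8 - ⅓*13)² - 851*(8 - ⅓*13))*(-1/359783) = (93730 + (8 - 13/3)² - 851*(8 - 13/3))*(-1/359783) = (93730 + (11/3)² - 851*11/3)*(-1/359783) = (93730 + 121/9 - 9361/3)*(-1/359783) = (815608/9)*(-1/359783) = -815608/3238047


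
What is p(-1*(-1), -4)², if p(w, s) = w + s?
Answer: 9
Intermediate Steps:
p(w, s) = s + w
p(-1*(-1), -4)² = (-4 - 1*(-1))² = (-4 + 1)² = (-3)² = 9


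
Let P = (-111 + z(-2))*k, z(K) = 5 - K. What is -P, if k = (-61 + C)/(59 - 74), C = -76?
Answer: 14248/15 ≈ 949.87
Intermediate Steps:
k = 137/15 (k = (-61 - 76)/(59 - 74) = -137/(-15) = -137*(-1/15) = 137/15 ≈ 9.1333)
P = -14248/15 (P = (-111 + (5 - 1*(-2)))*(137/15) = (-111 + (5 + 2))*(137/15) = (-111 + 7)*(137/15) = -104*137/15 = -14248/15 ≈ -949.87)
-P = -1*(-14248/15) = 14248/15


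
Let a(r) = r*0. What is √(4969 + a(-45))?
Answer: √4969 ≈ 70.491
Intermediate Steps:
a(r) = 0
√(4969 + a(-45)) = √(4969 + 0) = √4969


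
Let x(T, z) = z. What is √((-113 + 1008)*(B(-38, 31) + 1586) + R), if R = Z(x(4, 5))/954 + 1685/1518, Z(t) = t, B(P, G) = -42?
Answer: √2236175952411830/40227 ≈ 1175.5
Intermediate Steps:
R = 134590/120681 (R = 5/954 + 1685/1518 = 134590/120681 ≈ 1.1153)
√((-113 + 1008)*(B(-38, 31) + 1586) + R) = √((-113 + 1008)*(-42 + 1586) + 134590/120681) = √(895*1544 + 134590/120681) = √(1381880 + 134590/120681) = √(166766794870/120681) = √2236175952411830/40227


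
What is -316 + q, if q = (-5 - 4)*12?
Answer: -424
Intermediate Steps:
q = -108 (q = -9*12 = -108)
-316 + q = -316 - 108 = -424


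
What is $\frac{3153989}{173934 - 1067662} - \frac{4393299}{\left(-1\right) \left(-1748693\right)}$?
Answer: $- \frac{9441772815049}{1562855897504} \approx -6.0414$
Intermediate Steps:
$\frac{3153989}{173934 - 1067662} - \frac{4393299}{\left(-1\right) \left(-1748693\right)} = \frac{3153989}{173934 - 1067662} - \frac{4393299}{1748693} = \frac{3153989}{-893728} - \frac{4393299}{1748693} = 3153989 \left(- \frac{1}{893728}\right) - \frac{4393299}{1748693} = - \frac{3153989}{893728} - \frac{4393299}{1748693} = - \frac{9441772815049}{1562855897504}$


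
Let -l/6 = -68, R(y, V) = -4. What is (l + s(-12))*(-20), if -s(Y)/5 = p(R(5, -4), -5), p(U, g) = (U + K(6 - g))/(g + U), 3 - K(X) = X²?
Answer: -61240/9 ≈ -6804.4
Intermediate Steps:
K(X) = 3 - X²
p(U, g) = (3 + U - (6 - g)²)/(U + g) (p(U, g) = (U + (3 - (6 - g)²))/(g + U) = (3 + U - (6 - g)²)/(U + g))
s(Y) = -610/9 (s(Y) = -5*(3 - 4 - (6 - 1*(-5))²)/(-4 - 5) = -5*(3 - 4 - (6 + 5)²)/(-9) = -(-5)*(3 - 4 - 1*11²)/9 = -(-5)*(3 - 4 - 1*121)/9 = -(-5)*(3 - 4 - 121)/9 = -(-5)*(-122)/9 = -5*122/9 = -610/9)
l = 408 (l = -6*(-68) = 408)
(l + s(-12))*(-20) = (408 - 610/9)*(-20) = (3062/9)*(-20) = -61240/9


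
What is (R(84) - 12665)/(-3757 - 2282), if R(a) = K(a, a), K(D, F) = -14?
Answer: 12679/6039 ≈ 2.0995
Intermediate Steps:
R(a) = -14
(R(84) - 12665)/(-3757 - 2282) = (-14 - 12665)/(-3757 - 2282) = -12679/(-6039) = -12679*(-1/6039) = 12679/6039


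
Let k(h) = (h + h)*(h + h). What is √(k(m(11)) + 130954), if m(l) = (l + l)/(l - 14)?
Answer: √1180522/3 ≈ 362.17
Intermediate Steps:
m(l) = 2*l/(-14 + l) (m(l) = (2*l)/(-14 + l) = 2*l/(-14 + l))
k(h) = 4*h² (k(h) = (2*h)*(2*h) = 4*h²)
√(k(m(11)) + 130954) = √(4*(2*11/(-14 + 11))² + 130954) = √(4*(2*11/(-3))² + 130954) = √(4*(2*11*(-⅓))² + 130954) = √(4*(-22/3)² + 130954) = √(4*(484/9) + 130954) = √(1936/9 + 130954) = √(1180522/9) = √1180522/3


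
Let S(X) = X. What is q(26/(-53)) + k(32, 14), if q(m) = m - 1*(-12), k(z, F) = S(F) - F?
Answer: 610/53 ≈ 11.509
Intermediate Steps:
k(z, F) = 0 (k(z, F) = F - F = 0)
q(m) = 12 + m (q(m) = m + 12 = 12 + m)
q(26/(-53)) + k(32, 14) = (12 + 26/(-53)) + 0 = (12 + 26*(-1/53)) + 0 = (12 - 26/53) + 0 = 610/53 + 0 = 610/53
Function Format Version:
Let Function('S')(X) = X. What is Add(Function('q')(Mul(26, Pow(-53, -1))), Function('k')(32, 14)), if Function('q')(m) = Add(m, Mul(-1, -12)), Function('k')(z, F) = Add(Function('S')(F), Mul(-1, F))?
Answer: Rational(610, 53) ≈ 11.509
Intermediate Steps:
Function('k')(z, F) = 0 (Function('k')(z, F) = Add(F, Mul(-1, F)) = 0)
Function('q')(m) = Add(12, m) (Function('q')(m) = Add(m, 12) = Add(12, m))
Add(Function('q')(Mul(26, Pow(-53, -1))), Function('k')(32, 14)) = Add(Add(12, Mul(26, Pow(-53, -1))), 0) = Add(Add(12, Mul(26, Rational(-1, 53))), 0) = Add(Add(12, Rational(-26, 53)), 0) = Add(Rational(610, 53), 0) = Rational(610, 53)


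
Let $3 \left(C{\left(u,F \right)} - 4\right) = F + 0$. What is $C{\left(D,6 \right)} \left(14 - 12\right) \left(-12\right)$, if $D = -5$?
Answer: $-144$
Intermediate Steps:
$C{\left(u,F \right)} = 4 + \frac{F}{3}$ ($C{\left(u,F \right)} = 4 + \frac{F + 0}{3} = 4 + \frac{F}{3}$)
$C{\left(D,6 \right)} \left(14 - 12\right) \left(-12\right) = \left(4 + \frac{1}{3} \cdot 6\right) \left(14 - 12\right) \left(-12\right) = \left(4 + 2\right) 2 \left(-12\right) = 6 \cdot 2 \left(-12\right) = 12 \left(-12\right) = -144$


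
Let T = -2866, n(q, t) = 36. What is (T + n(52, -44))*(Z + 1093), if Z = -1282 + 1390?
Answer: -3398830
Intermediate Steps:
Z = 108
(T + n(52, -44))*(Z + 1093) = (-2866 + 36)*(108 + 1093) = -2830*1201 = -3398830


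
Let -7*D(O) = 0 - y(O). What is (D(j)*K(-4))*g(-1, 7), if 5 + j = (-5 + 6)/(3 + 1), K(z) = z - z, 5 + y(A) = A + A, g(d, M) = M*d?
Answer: 0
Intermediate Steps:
y(A) = -5 + 2*A (y(A) = -5 + (A + A) = -5 + 2*A)
K(z) = 0
j = -19/4 (j = -5 + (-5 + 6)/(3 + 1) = -5 + 1/4 = -5 + 1*(¼) = -5 + ¼ = -19/4 ≈ -4.7500)
D(O) = -5/7 + 2*O/7 (D(O) = -(0 - (-5 + 2*O))/7 = -(0 + (5 - 2*O))/7 = -(5 - 2*O)/7 = -5/7 + 2*O/7)
(D(j)*K(-4))*g(-1, 7) = ((-5/7 + (2/7)*(-19/4))*0)*(7*(-1)) = ((-5/7 - 19/14)*0)*(-7) = -29/14*0*(-7) = 0*(-7) = 0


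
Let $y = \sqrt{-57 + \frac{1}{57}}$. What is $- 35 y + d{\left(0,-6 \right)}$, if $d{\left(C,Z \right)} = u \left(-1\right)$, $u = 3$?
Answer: $-3 - \frac{140 i \sqrt{11571}}{57} \approx -3.0 - 264.2 i$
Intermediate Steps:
$y = \frac{4 i \sqrt{11571}}{57}$ ($y = \sqrt{-57 + \frac{1}{57}} = \sqrt{- \frac{3248}{57}} = \frac{4 i \sqrt{11571}}{57} \approx 7.5487 i$)
$d{\left(C,Z \right)} = -3$ ($d{\left(C,Z \right)} = 3 \left(-1\right) = -3$)
$- 35 y + d{\left(0,-6 \right)} = - 35 \frac{4 i \sqrt{11571}}{57} - 3 = - \frac{140 i \sqrt{11571}}{57} - 3 = -3 - \frac{140 i \sqrt{11571}}{57}$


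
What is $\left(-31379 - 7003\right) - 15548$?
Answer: $-53930$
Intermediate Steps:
$\left(-31379 - 7003\right) - 15548 = -38382 - 15548 = -53930$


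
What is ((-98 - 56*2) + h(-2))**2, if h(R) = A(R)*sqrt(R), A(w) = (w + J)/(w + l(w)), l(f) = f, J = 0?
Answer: (420 - I*sqrt(2))**2/4 ≈ 44100.0 - 296.98*I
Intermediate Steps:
A(w) = 1/2 (A(w) = (w + 0)/(w + w) = w/((2*w)) = w*(1/(2*w)) = 1/2)
h(R) = sqrt(R)/2
((-98 - 56*2) + h(-2))**2 = ((-98 - 56*2) + sqrt(-2)/2)**2 = ((-98 - 1*112) + (I*sqrt(2))/2)**2 = ((-98 - 112) + I*sqrt(2)/2)**2 = (-210 + I*sqrt(2)/2)**2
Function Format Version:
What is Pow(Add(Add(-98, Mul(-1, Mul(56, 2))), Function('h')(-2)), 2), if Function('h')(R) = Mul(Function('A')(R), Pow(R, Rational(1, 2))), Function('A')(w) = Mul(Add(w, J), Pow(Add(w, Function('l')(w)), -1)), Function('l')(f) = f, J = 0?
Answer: Mul(Rational(1, 4), Pow(Add(420, Mul(-1, I, Pow(2, Rational(1, 2)))), 2)) ≈ Add(44100., Mul(-296.98, I))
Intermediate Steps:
Function('A')(w) = Rational(1, 2) (Function('A')(w) = Mul(Add(w, 0), Pow(Add(w, w), -1)) = Mul(w, Pow(Mul(2, w), -1)) = Mul(w, Mul(Rational(1, 2), Pow(w, -1))) = Rational(1, 2))
Function('h')(R) = Mul(Rational(1, 2), Pow(R, Rational(1, 2)))
Pow(Add(Add(-98, Mul(-1, Mul(56, 2))), Function('h')(-2)), 2) = Pow(Add(Add(-98, Mul(-1, Mul(56, 2))), Mul(Rational(1, 2), Pow(-2, Rational(1, 2)))), 2) = Pow(Add(Add(-98, Mul(-1, 112)), Mul(Rational(1, 2), Mul(I, Pow(2, Rational(1, 2))))), 2) = Pow(Add(Add(-98, -112), Mul(Rational(1, 2), I, Pow(2, Rational(1, 2)))), 2) = Pow(Add(-210, Mul(Rational(1, 2), I, Pow(2, Rational(1, 2)))), 2)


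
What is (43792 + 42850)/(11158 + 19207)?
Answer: 86642/30365 ≈ 2.8534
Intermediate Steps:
(43792 + 42850)/(11158 + 19207) = 86642/30365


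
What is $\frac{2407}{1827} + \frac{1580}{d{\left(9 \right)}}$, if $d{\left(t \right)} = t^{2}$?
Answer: $\frac{11807}{567} \approx 20.824$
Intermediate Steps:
$\frac{2407}{1827} + \frac{1580}{d{\left(9 \right)}} = \frac{2407}{1827} + \frac{1580}{9^{2}} = 2407 \cdot \frac{1}{1827} + \frac{1580}{81} = \frac{83}{63} + 1580 \cdot \frac{1}{81} = \frac{83}{63} + \frac{1580}{81} = \frac{11807}{567}$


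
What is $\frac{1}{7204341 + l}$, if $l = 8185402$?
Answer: $\frac{1}{15389743} \approx 6.4978 \cdot 10^{-8}$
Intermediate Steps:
$\frac{1}{7204341 + l} = \frac{1}{7204341 + 8185402} = \frac{1}{15389743}$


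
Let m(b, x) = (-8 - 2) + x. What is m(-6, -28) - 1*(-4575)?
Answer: 4537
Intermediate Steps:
m(b, x) = -10 + x
m(-6, -28) - 1*(-4575) = (-10 - 28) - 1*(-4575) = -38 + 4575 = 4537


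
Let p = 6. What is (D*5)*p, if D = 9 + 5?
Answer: 420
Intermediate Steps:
D = 14
(D*5)*p = (14*5)*6 = 70*6 = 420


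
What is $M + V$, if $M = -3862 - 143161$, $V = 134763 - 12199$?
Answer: $-24459$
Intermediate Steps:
$V = 122564$ ($V = 134763 - 12199 = 122564$)
$M = -147023$ ($M = -3862 - 143161 = -147023$)
$M + V = -147023 + 122564 = -24459$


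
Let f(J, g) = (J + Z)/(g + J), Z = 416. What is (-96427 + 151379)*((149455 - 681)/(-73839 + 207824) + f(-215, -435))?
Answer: 383411726348/8709025 ≈ 44025.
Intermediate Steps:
f(J, g) = (416 + J)/(J + g) (f(J, g) = (J + 416)/(g + J) = (416 + J)/(J + g))
(-96427 + 151379)*((149455 - 681)/(-73839 + 207824) + f(-215, -435)) = (-96427 + 151379)*((149455 - 681)/(-73839 + 207824) + (416 - 215)/(-215 - 435)) = 54952*(148774/133985 + 201/(-650)) = 54952*(148774*(1/133985) - 1/650*201) = 54952*(148774/133985 - 201/650) = 54952*(13954423/17418050) = 383411726348/8709025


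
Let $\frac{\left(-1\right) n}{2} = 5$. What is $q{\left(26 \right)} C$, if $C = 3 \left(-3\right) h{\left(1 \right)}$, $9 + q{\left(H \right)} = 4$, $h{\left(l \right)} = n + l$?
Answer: $-405$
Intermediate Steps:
$n = -10$ ($n = \left(-2\right) 5 = -10$)
$h{\left(l \right)} = -10 + l$
$q{\left(H \right)} = -5$ ($q{\left(H \right)} = -9 + 4 = -5$)
$C = 81$ ($C = 3 \left(-3\right) \left(-10 + 1\right) = \left(-9\right) \left(-9\right) = 81$)
$q{\left(26 \right)} C = \left(-5\right) 81 = -405$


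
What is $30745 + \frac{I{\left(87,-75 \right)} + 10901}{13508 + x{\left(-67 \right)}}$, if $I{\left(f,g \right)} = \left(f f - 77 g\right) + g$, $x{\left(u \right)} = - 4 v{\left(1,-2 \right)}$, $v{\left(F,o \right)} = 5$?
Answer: $\frac{207356365}{6744} \approx 30747.0$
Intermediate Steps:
$x{\left(u \right)} = -20$ ($x{\left(u \right)} = \left(-4\right) 5 = -20$)
$I{\left(f,g \right)} = f^{2} - 76 g$ ($I{\left(f,g \right)} = \left(f^{2} - 77 g\right) + g = f^{2} - 76 g$)
$30745 + \frac{I{\left(87,-75 \right)} + 10901}{13508 + x{\left(-67 \right)}} = 30745 + \frac{\left(87^{2} - -5700\right) + 10901}{13508 - 20} = 30745 + \frac{\left(7569 + 5700\right) + 10901}{13488} = 30745 + \left(13269 + 10901\right) \frac{1}{13488} = 30745 + 24170 \cdot \frac{1}{13488} = 30745 + \frac{12085}{6744} = \frac{207356365}{6744}$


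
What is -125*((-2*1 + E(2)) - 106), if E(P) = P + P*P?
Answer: 12750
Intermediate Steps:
E(P) = P + P**2
-125*((-2*1 + E(2)) - 106) = -125*((-2*1 + 2*(1 + 2)) - 106) = -125*((-2 + 2*3) - 106) = -125*((-2 + 6) - 106) = -125*(4 - 106) = -125*(-102) = 12750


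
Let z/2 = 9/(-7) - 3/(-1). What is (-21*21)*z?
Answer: -1512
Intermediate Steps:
z = 24/7 (z = 2*(9/(-7) - 3/(-1)) = 2*(9*(-⅐) - 3*(-1)) = 2*(-9/7 + 3) = 2*(12/7) = 24/7 ≈ 3.4286)
(-21*21)*z = -21*21*(24/7) = -441*24/7 = -1512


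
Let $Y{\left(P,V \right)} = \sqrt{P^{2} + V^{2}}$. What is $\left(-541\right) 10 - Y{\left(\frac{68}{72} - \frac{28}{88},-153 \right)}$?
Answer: $-5410 - \frac{\sqrt{229435453}}{99} \approx -5563.0$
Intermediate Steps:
$\left(-541\right) 10 - Y{\left(\frac{68}{72} - \frac{28}{88},-153 \right)} = \left(-541\right) 10 - \sqrt{\left(\frac{68}{72} - \frac{28}{88}\right)^{2} + \left(-153\right)^{2}} = -5410 - \sqrt{\left(68 \cdot \frac{1}{72} - \frac{7}{22}\right)^{2} + 23409} = -5410 - \sqrt{\left(\frac{17}{18} - \frac{7}{22}\right)^{2} + 23409} = -5410 - \sqrt{\left(\frac{62}{99}\right)^{2} + 23409} = -5410 - \sqrt{\frac{3844}{9801} + 23409} = -5410 - \sqrt{\frac{229435453}{9801}} = -5410 - \frac{\sqrt{229435453}}{99}$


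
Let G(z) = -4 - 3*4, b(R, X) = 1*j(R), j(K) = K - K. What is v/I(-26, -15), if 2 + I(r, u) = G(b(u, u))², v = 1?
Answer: 1/254 ≈ 0.0039370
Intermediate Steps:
j(K) = 0
b(R, X) = 0 (b(R, X) = 1*0 = 0)
G(z) = -16 (G(z) = -4 - 12 = -16)
I(r, u) = 254 (I(r, u) = -2 + (-16)² = -2 + 256 = 254)
v/I(-26, -15) = 1/254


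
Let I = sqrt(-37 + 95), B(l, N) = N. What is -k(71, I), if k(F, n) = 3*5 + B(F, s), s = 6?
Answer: -21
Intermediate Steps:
I = sqrt(58) ≈ 7.6158
k(F, n) = 21 (k(F, n) = 3*5 + 6 = 15 + 6 = 21)
-k(71, I) = -1*21 = -21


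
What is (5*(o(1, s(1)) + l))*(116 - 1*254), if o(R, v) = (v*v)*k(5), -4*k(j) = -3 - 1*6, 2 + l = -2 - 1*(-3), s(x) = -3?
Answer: -26565/2 ≈ -13283.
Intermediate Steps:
l = -1 (l = -2 + (-2 - 1*(-3)) = -2 + (-2 + 3) = -2 + 1 = -1)
k(j) = 9/4 (k(j) = -(-3 - 1*6)/4 = -(-3 - 6)/4 = -¼*(-9) = 9/4)
o(R, v) = 9*v²/4 (o(R, v) = (v*v)*(9/4) = v²*(9/4) = 9*v²/4)
(5*(o(1, s(1)) + l))*(116 - 1*254) = (5*((9/4)*(-3)² - 1))*(116 - 1*254) = (5*((9/4)*9 - 1))*(116 - 254) = (5*(81/4 - 1))*(-138) = (5*(77/4))*(-138) = (385/4)*(-138) = -26565/2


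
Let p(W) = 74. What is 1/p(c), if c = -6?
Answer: 1/74 ≈ 0.013514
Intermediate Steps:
1/p(c) = 1/74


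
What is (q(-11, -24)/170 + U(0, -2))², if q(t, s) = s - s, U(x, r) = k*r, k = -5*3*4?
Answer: 14400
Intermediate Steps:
k = -60 (k = -15*4 = -60)
U(x, r) = -60*r
q(t, s) = 0
(q(-11, -24)/170 + U(0, -2))² = (0/170 - 60*(-2))² = (0*(1/170) + 120)² = (0 + 120)² = 120² = 14400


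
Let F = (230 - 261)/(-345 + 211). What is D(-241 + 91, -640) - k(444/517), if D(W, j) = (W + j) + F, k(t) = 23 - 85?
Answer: -97521/134 ≈ -727.77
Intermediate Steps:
F = 31/134 (F = -31/(-134) = -31*(-1/134) = 31/134 ≈ 0.23134)
k(t) = -62
D(W, j) = 31/134 + W + j (D(W, j) = (W + j) + 31/134 = 31/134 + W + j)
D(-241 + 91, -640) - k(444/517) = (31/134 + (-241 + 91) - 640) - 1*(-62) = (31/134 - 150 - 640) + 62 = -105829/134 + 62 = -97521/134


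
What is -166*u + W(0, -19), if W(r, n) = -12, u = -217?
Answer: 36010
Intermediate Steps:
-166*u + W(0, -19) = -166*(-217) - 12 = 36022 - 12 = 36010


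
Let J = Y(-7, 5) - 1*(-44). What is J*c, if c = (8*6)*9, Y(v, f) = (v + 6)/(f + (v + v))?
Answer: 19056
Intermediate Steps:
Y(v, f) = (6 + v)/(f + 2*v)
J = 397/9 (J = (6 - 7)/(5 + 2*(-7)) - 1*(-44) = -1/(5 - 14) + 44 = -1/(-9) + 44 = -⅑*(-1) + 44 = ⅑ + 44 = 397/9 ≈ 44.111)
c = 432 (c = 48*9 = 432)
J*c = (397/9)*432 = 19056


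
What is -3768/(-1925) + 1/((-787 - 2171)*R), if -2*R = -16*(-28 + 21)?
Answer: 89166227/45553200 ≈ 1.9574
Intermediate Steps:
R = -56 (R = -(-8)*(-28 + 21) = -(-8)*(-7) = -½*112 = -56)
-3768/(-1925) + 1/((-787 - 2171)*R) = -3768/(-1925) + 1/(-787 - 2171*(-56)) = -3768*(-1/1925) - 1/56/(-2958) = 3768/1925 - 1/2958*(-1/56) = 3768/1925 + 1/165648 = 89166227/45553200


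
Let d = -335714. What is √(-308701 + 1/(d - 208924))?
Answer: I*√91570147738378482/544638 ≈ 555.61*I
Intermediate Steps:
√(-308701 + 1/(d - 208924)) = √(-308701 + 1/(-335714 - 208924)) = √(-308701 + 1/(-544638)) = √(-308701 - 1/544638) = √(-168130295239/544638) = I*√91570147738378482/544638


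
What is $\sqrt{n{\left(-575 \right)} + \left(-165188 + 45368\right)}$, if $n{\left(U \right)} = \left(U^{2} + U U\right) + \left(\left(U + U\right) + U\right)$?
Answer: $\sqrt{539705} \approx 734.65$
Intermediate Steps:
$n{\left(U \right)} = 2 U^{2} + 3 U$ ($n{\left(U \right)} = \left(U^{2} + U^{2}\right) + \left(2 U + U\right) = 2 U^{2} + 3 U$)
$\sqrt{n{\left(-575 \right)} + \left(-165188 + 45368\right)} = \sqrt{- 575 \left(3 + 2 \left(-575\right)\right) + \left(-165188 + 45368\right)} = \sqrt{- 575 \left(3 - 1150\right) - 119820} = \sqrt{\left(-575\right) \left(-1147\right) - 119820} = \sqrt{659525 - 119820} = \sqrt{539705}$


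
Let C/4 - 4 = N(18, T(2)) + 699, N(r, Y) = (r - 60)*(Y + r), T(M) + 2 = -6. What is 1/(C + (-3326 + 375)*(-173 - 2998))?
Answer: 1/9358753 ≈ 1.0685e-7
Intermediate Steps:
T(M) = -8 (T(M) = -2 - 6 = -8)
N(r, Y) = (-60 + r)*(Y + r)
C = 1132 (C = 16 + 4*((18**2 - 60*(-8) - 60*18 - 8*18) + 699) = 16 + 4*((324 + 480 - 1080 - 144) + 699) = 16 + 4*(-420 + 699) = 16 + 4*279 = 16 + 1116 = 1132)
1/(C + (-3326 + 375)*(-173 - 2998)) = 1/(1132 + (-3326 + 375)*(-173 - 2998)) = 1/(1132 - 2951*(-3171)) = 1/(1132 + 9357621) = 1/9358753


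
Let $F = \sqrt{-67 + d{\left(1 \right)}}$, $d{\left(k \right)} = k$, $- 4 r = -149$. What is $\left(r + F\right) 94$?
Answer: $\frac{7003}{2} + 94 i \sqrt{66} \approx 3501.5 + 763.66 i$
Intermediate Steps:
$r = \frac{149}{4}$ ($r = \left(- \frac{1}{4}\right) \left(-149\right) = \frac{149}{4} \approx 37.25$)
$F = i \sqrt{66}$ ($F = \sqrt{-67 + 1} = \sqrt{-66} = i \sqrt{66} \approx 8.124 i$)
$\left(r + F\right) 94 = \left(\frac{149}{4} + i \sqrt{66}\right) 94 = \frac{7003}{2} + 94 i \sqrt{66}$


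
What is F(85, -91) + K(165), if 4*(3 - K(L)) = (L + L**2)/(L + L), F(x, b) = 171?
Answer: 613/4 ≈ 153.25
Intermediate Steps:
K(L) = 3 - (L + L**2)/(8*L) (K(L) = 3 - (L + L**2)/(4*(L + L)) = 3 - (L + L**2)/(4*(2*L)) = 3 - (L + L**2)*1/(2*L)/4 = 3 - (L + L**2)/(8*L))
F(85, -91) + K(165) = 171 + (23/8 - 1/8*165) = 171 + (23/8 - 165/8) = 171 - 71/4 = 613/4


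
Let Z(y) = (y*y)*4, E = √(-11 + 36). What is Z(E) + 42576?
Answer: 42676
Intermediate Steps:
E = 5 (E = √25 = 5)
Z(y) = 4*y² (Z(y) = y²*4 = 4*y²)
Z(E) + 42576 = 4*5² + 42576 = 4*25 + 42576 = 100 + 42576 = 42676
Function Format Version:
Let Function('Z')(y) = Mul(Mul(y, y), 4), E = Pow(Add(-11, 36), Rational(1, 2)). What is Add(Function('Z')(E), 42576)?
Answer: 42676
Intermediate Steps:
E = 5 (E = Pow(25, Rational(1, 2)) = 5)
Function('Z')(y) = Mul(4, Pow(y, 2)) (Function('Z')(y) = Mul(Pow(y, 2), 4) = Mul(4, Pow(y, 2)))
Add(Function('Z')(E), 42576) = Add(Mul(4, Pow(5, 2)), 42576) = Add(Mul(4, 25), 42576) = Add(100, 42576) = 42676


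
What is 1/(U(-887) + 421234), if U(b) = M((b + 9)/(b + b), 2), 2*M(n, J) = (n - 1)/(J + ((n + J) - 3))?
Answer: 663/279278030 ≈ 2.3740e-6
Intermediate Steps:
M(n, J) = (-1 + n)/(2*(-3 + n + 2*J)) (M(n, J) = ((n - 1)/(J + ((n + J) - 3)))/2 = ((-1 + n)/(J + ((J + n) - 3)))/2 = ((-1 + n)/(J + (-3 + J + n)))/2 = ((-1 + n)/(-3 + n + 2*J))/2 = (-1 + n)/(2*(-3 + n + 2*J)))
U(b) = (-1 + (9 + b)/(2*b))/(2*(1 + (9 + b)/(2*b))) (U(b) = (-1 + (b + 9)/(b + b))/(2*(-3 + (b + 9)/(b + b) + 2*2)) = (-1 + (9 + b)/((2*b)))/(2*(-3 + (9 + b)/((2*b)) + 4)) = (-1 + (9 + b)*(1/(2*b)))/(2*(-3 + (9 + b)*(1/(2*b)) + 4)) = (-1 + (9 + b)/(2*b))/(2*(-3 + (9 + b)/(2*b) + 4)) = (-1 + (9 + b)/(2*b))/(2*(1 + (9 + b)/(2*b))))
1/(U(-887) + 421234) = 1/((9 - 1*(-887))/(6*(3 - 887)) + 421234) = 1/((1/6)*(9 + 887)/(-884) + 421234) = 1/((1/6)*(-1/884)*896 + 421234) = 1/(-112/663 + 421234) = 1/(279278030/663) = 663/279278030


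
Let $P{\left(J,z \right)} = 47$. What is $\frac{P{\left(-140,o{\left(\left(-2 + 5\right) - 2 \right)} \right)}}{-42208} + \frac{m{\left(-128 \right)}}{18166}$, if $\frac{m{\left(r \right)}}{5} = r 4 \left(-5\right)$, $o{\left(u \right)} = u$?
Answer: $\frac{269704299}{383375264} \approx 0.7035$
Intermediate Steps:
$m{\left(r \right)} = - 100 r$ ($m{\left(r \right)} = 5 r 4 \left(-5\right) = 5 \cdot 4 r \left(-5\right) = 5 \left(- 20 r\right) = - 100 r$)
$\frac{P{\left(-140,o{\left(\left(-2 + 5\right) - 2 \right)} \right)}}{-42208} + \frac{m{\left(-128 \right)}}{18166} = \frac{47}{-42208} + \frac{\left(-100\right) \left(-128\right)}{18166} = 47 \left(- \frac{1}{42208}\right) + 12800 \cdot \frac{1}{18166} = - \frac{47}{42208} + \frac{6400}{9083} = \frac{269704299}{383375264}$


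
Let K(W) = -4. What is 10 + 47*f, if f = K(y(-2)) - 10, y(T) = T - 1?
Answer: -648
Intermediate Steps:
y(T) = -1 + T
f = -14 (f = -4 - 10 = -14)
10 + 47*f = 10 + 47*(-14) = 10 - 658 = -648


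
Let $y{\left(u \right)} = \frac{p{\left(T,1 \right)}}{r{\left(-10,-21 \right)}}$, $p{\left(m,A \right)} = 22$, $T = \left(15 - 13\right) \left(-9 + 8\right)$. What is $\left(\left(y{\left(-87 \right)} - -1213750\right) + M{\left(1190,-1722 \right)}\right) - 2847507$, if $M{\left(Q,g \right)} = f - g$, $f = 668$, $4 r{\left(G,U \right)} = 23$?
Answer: $- \frac{37521353}{23} \approx -1.6314 \cdot 10^{6}$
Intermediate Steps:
$r{\left(G,U \right)} = \frac{23}{4}$ ($r{\left(G,U \right)} = \frac{1}{4} \cdot 23 = \frac{23}{4}$)
$T = -2$ ($T = 2 \left(-1\right) = -2$)
$M{\left(Q,g \right)} = 668 - g$
$y{\left(u \right)} = \frac{88}{23}$ ($y{\left(u \right)} = \frac{22}{\frac{23}{4}} = 22 \cdot \frac{4}{23} = \frac{88}{23}$)
$\left(\left(y{\left(-87 \right)} - -1213750\right) + M{\left(1190,-1722 \right)}\right) - 2847507 = \left(\left(\frac{88}{23} - -1213750\right) + \left(668 - -1722\right)\right) - 2847507 = \left(\left(\frac{88}{23} + 1213750\right) + \left(668 + 1722\right)\right) - 2847507 = \left(\frac{27916338}{23} + 2390\right) - 2847507 = \frac{27971308}{23} - 2847507 = - \frac{37521353}{23}$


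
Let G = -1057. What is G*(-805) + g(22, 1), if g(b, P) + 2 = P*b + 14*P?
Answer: 850919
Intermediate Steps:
g(b, P) = -2 + 14*P + P*b (g(b, P) = -2 + (P*b + 14*P) = -2 + (14*P + P*b) = -2 + 14*P + P*b)
G*(-805) + g(22, 1) = -1057*(-805) + (-2 + 14*1 + 1*22) = 850885 + (-2 + 14 + 22) = 850885 + 34 = 850919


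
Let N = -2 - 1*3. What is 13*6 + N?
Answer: 73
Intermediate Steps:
N = -5 (N = -2 - 3 = -5)
13*6 + N = 13*6 - 5 = 78 - 5 = 73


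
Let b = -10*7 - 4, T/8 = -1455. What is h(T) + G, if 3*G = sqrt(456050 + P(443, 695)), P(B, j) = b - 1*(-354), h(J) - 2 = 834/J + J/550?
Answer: -410481/21340 + sqrt(456330)/3 ≈ 205.94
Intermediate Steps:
T = -11640 (T = 8*(-1455) = -11640)
b = -74 (b = -70 - 4 = -74)
h(J) = 2 + 834/J + J/550 (h(J) = 2 + (834/J + J/550) = 2 + 834/J + J/550)
P(B, j) = 280 (P(B, j) = -74 - 1*(-354) = -74 + 354 = 280)
G = sqrt(456330)/3 (G = sqrt(456050 + 280)/3 = sqrt(456330)/3 ≈ 225.17)
h(T) + G = (2 + 834/(-11640) + (1/550)*(-11640)) + sqrt(456330)/3 = (2 + 834*(-1/11640) - 1164/55) + sqrt(456330)/3 = (2 - 139/1940 - 1164/55) + sqrt(456330)/3 = -410481/21340 + sqrt(456330)/3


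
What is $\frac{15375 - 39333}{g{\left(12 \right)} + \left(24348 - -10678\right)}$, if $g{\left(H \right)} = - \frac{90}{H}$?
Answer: $- \frac{4356}{6367} \approx -0.68415$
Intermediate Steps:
$\frac{15375 - 39333}{g{\left(12 \right)} + \left(24348 - -10678\right)} = \frac{15375 - 39333}{- \frac{90}{12} + \left(24348 - -10678\right)} = - \frac{23958}{\left(-90\right) \frac{1}{12} + \left(24348 + 10678\right)} = - \frac{23958}{- \frac{15}{2} + 35026} = - \frac{23958}{\frac{70037}{2}} = \left(-23958\right) \frac{2}{70037} = - \frac{4356}{6367}$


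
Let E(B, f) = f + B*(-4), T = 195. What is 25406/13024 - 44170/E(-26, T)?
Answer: -283836843/1947088 ≈ -145.78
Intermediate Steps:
E(B, f) = f - 4*B
25406/13024 - 44170/E(-26, T) = 25406/13024 - 44170/(195 - 4*(-26)) = 25406*(1/13024) - 44170/(195 + 104) = 12703/6512 - 44170/299 = -283836843/1947088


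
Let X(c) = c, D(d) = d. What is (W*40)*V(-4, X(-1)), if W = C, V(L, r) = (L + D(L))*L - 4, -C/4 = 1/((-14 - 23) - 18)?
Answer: 896/11 ≈ 81.455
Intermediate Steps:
C = 4/55 (C = -4/((-14 - 23) - 18) = -4/(-37 - 18) = -4/(-55) = -4*(-1/55) = 4/55 ≈ 0.072727)
V(L, r) = -4 + 2*L² (V(L, r) = (L + L)*L - 4 = (2*L)*L - 4 = 2*L² - 4 = -4 + 2*L²)
W = 4/55 ≈ 0.072727
(W*40)*V(-4, X(-1)) = ((4/55)*40)*(-4 + 2*(-4)²) = 32*(-4 + 2*16)/11 = 32*(-4 + 32)/11 = (32/11)*28 = 896/11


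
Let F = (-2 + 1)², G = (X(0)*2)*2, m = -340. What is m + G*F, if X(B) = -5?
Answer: -360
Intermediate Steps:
G = -20 (G = -5*2*2 = -10*2 = -20)
F = 1 (F = (-1)² = 1)
m + G*F = -340 - 20*1 = -340 - 20 = -360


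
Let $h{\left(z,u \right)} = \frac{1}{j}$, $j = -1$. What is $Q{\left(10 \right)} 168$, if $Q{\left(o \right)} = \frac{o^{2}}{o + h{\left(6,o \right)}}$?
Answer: $\frac{5600}{3} \approx 1866.7$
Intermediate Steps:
$h{\left(z,u \right)} = -1$ ($h{\left(z,u \right)} = \frac{1}{-1} = -1$)
$Q{\left(o \right)} = \frac{o^{2}}{-1 + o}$ ($Q{\left(o \right)} = \frac{o^{2}}{o - 1} = \frac{o^{2}}{-1 + o}$)
$Q{\left(10 \right)} 168 = \frac{10^{2}}{-1 + 10} \cdot 168 = \frac{100}{9} \cdot 168 = \frac{5600}{3}$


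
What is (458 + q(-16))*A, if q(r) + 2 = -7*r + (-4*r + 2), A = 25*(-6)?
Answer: -95100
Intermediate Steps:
A = -150
q(r) = -11*r (q(r) = -2 + (-7*r + (-4*r + 2)) = -2 + (-7*r + (2 - 4*r)) = -2 + (2 - 11*r) = -11*r)
(458 + q(-16))*A = (458 - 11*(-16))*(-150) = (458 + 176)*(-150) = 634*(-150) = -95100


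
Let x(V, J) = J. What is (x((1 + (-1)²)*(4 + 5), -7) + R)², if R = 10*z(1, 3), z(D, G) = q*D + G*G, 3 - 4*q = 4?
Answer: 25921/4 ≈ 6480.3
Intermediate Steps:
q = -¼ (q = ¾ - ¼*4 = ¾ - 1 = -¼ ≈ -0.25000)
z(D, G) = G² - D/4 (z(D, G) = -D/4 + G*G = -D/4 + G² = G² - D/4)
R = 175/2 (R = 10*(3² - ¼*1) = 10*(9 - ¼) = 10*(35/4) = 175/2 ≈ 87.500)
(x((1 + (-1)²)*(4 + 5), -7) + R)² = (-7 + 175/2)² = (161/2)² = 25921/4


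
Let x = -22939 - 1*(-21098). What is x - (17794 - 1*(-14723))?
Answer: -34358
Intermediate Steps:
x = -1841 (x = -22939 + 21098 = -1841)
x - (17794 - 1*(-14723)) = -1841 - (17794 - 1*(-14723)) = -1841 - (17794 + 14723) = -1841 - 1*32517 = -1841 - 32517 = -34358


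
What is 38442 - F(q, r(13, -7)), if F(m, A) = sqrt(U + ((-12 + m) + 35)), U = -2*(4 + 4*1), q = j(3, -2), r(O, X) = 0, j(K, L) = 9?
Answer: 38438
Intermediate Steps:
q = 9
U = -16 (U = -2*(4 + 4) = -2*8 = -16)
F(m, A) = sqrt(7 + m) (F(m, A) = sqrt(-16 + ((-12 + m) + 35)) = sqrt(-16 + (23 + m)) = sqrt(7 + m))
38442 - F(q, r(13, -7)) = 38442 - sqrt(7 + 9) = 38442 - sqrt(16) = 38442 - 1*4 = 38442 - 4 = 38438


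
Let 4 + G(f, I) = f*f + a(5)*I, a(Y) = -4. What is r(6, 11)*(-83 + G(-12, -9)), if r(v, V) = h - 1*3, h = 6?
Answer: 279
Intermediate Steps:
r(v, V) = 3 (r(v, V) = 6 - 1*3 = 6 - 3 = 3)
G(f, I) = -4 + f**2 - 4*I (G(f, I) = -4 + (f*f - 4*I) = -4 + (f**2 - 4*I) = -4 + f**2 - 4*I)
r(6, 11)*(-83 + G(-12, -9)) = 3*(-83 + (-4 + (-12)**2 - 4*(-9))) = 3*(-83 + (-4 + 144 + 36)) = 3*(-83 + 176) = 3*93 = 279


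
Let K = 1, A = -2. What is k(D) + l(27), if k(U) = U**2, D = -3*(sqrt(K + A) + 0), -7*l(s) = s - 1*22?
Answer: -68/7 ≈ -9.7143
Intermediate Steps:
l(s) = 22/7 - s/7 (l(s) = -(s - 1*22)/7 = -(s - 22)/7 = -(-22 + s)/7 = 22/7 - s/7)
D = -3*I (D = -3*(sqrt(1 - 2) + 0) = -3*(sqrt(-1) + 0) = -3*(I + 0) = -3*I ≈ -3.0*I)
k(D) + l(27) = (-3*I)**2 + (22/7 - 1/7*27) = -9 + (22/7 - 27/7) = -9 - 5/7 = -68/7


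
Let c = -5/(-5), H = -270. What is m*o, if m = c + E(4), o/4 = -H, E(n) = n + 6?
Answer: 11880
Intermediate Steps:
E(n) = 6 + n
c = 1 (c = -5*(-⅕) = 1)
o = 1080 (o = 4*(-1*(-270)) = 4*270 = 1080)
m = 11 (m = 1 + (6 + 4) = 1 + 10 = 11)
m*o = 11*1080 = 11880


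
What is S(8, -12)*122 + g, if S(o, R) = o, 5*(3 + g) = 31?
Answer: 4896/5 ≈ 979.20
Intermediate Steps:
g = 16/5 (g = -3 + (1/5)*31 = -3 + 31/5 = 16/5 ≈ 3.2000)
S(8, -12)*122 + g = 8*122 + 16/5 = 976 + 16/5 = 4896/5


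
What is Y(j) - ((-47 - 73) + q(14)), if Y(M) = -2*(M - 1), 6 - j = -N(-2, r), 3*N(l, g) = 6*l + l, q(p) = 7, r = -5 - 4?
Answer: 337/3 ≈ 112.33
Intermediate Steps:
r = -9
N(l, g) = 7*l/3 (N(l, g) = (6*l + l)/3 = (7*l)/3 = 7*l/3)
j = 4/3 (j = 6 - (-1)*(7/3)*(-2) = 6 - (-1)*(-14)/3 = 6 - 1*14/3 = 6 - 14/3 = 4/3 ≈ 1.3333)
Y(M) = 2 - 2*M (Y(M) = -2*(-1 + M) = 2 - 2*M)
Y(j) - ((-47 - 73) + q(14)) = (2 - 2*4/3) - ((-47 - 73) + 7) = (2 - 8/3) - (-120 + 7) = -⅔ - 1*(-113) = -⅔ + 113 = 337/3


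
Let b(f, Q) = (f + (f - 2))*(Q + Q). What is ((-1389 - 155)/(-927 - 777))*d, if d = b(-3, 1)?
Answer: -3088/213 ≈ -14.498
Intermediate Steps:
b(f, Q) = 2*Q*(-2 + 2*f) (b(f, Q) = (f + (-2 + f))*(2*Q) = (-2 + 2*f)*(2*Q) = 2*Q*(-2 + 2*f))
d = -16 (d = 4*1*(-1 - 3) = 4*1*(-4) = -16)
((-1389 - 155)/(-927 - 777))*d = ((-1389 - 155)/(-927 - 777))*(-16) = -1544/(-1704)*(-16) = -1544*(-1/1704)*(-16) = (193/213)*(-16) = -3088/213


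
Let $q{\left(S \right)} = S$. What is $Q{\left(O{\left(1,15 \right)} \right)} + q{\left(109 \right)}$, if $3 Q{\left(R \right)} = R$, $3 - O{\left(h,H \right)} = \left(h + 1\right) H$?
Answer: $100$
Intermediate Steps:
$O{\left(h,H \right)} = 3 - H \left(1 + h\right)$ ($O{\left(h,H \right)} = 3 - \left(h + 1\right) H = 3 - \left(1 + h\right) H = 3 - H \left(1 + h\right)$)
$Q{\left(R \right)} = \frac{R}{3}$
$Q{\left(O{\left(1,15 \right)} \right)} + q{\left(109 \right)} = \frac{3 - 15 - 15 \cdot 1}{3} + 109 = \frac{3 - 15 - 15}{3} + 109 = \frac{1}{3} \left(-27\right) + 109 = -9 + 109 = 100$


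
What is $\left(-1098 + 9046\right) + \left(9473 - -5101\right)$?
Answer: $22522$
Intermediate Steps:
$\left(-1098 + 9046\right) + \left(9473 - -5101\right) = 7948 + \left(9473 + 5101\right) = 7948 + 14574 = 22522$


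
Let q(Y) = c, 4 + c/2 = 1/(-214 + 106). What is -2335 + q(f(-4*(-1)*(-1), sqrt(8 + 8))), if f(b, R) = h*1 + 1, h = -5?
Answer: -126523/54 ≈ -2343.0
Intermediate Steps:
f(b, R) = -4 (f(b, R) = -5*1 + 1 = -5 + 1 = -4)
c = -433/54 (c = -8 + 2/(-214 + 106) = -8 + 2/(-108) = -8 + 2*(-1/108) = -8 - 1/54 = -433/54 ≈ -8.0185)
q(Y) = -433/54
-2335 + q(f(-4*(-1)*(-1), sqrt(8 + 8))) = -2335 - 433/54 = -126523/54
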